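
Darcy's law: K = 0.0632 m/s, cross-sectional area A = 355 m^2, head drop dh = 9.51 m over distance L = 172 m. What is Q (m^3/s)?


Darcy's law: Q = K * A * i, where i = dh/L.
Hydraulic gradient i = 9.51 / 172 = 0.055291.
Q = 0.0632 * 355 * 0.055291
  = 1.2405 m^3/s.

1.2405


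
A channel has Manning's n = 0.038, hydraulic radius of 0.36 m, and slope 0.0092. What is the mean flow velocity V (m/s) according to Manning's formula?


Manning's equation gives V = (1/n) * R^(2/3) * S^(1/2).
First, compute R^(2/3) = 0.36^(2/3) = 0.5061.
Next, S^(1/2) = 0.0092^(1/2) = 0.095917.
Then 1/n = 1/0.038 = 26.32.
V = 26.32 * 0.5061 * 0.095917 = 1.2774 m/s.

1.2774


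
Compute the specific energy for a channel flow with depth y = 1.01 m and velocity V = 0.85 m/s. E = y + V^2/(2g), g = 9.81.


Specific energy E = y + V^2/(2g).
Velocity head = V^2/(2g) = 0.85^2 / (2*9.81) = 0.7225 / 19.62 = 0.0368 m.
E = 1.01 + 0.0368 = 1.0468 m.

1.0468


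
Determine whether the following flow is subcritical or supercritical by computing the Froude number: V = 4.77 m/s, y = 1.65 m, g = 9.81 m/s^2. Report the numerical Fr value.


The Froude number is defined as Fr = V / sqrt(g*y).
g*y = 9.81 * 1.65 = 16.1865.
sqrt(g*y) = sqrt(16.1865) = 4.0232.
Fr = 4.77 / 4.0232 = 1.1856.
Since Fr > 1, the flow is supercritical.

1.1856


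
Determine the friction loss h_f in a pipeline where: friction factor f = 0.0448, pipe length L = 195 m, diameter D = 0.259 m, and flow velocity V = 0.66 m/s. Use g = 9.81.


Darcy-Weisbach equation: h_f = f * (L/D) * V^2/(2g).
f * L/D = 0.0448 * 195/0.259 = 33.7297.
V^2/(2g) = 0.66^2 / (2*9.81) = 0.4356 / 19.62 = 0.0222 m.
h_f = 33.7297 * 0.0222 = 0.749 m.

0.749


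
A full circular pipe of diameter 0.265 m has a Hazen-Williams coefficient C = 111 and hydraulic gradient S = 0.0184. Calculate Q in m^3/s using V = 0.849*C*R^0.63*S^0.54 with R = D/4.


For a full circular pipe, R = D/4 = 0.265/4 = 0.0663 m.
V = 0.849 * 111 * 0.0663^0.63 * 0.0184^0.54
  = 0.849 * 111 * 0.180862 * 0.115612
  = 1.9705 m/s.
Pipe area A = pi*D^2/4 = pi*0.265^2/4 = 0.0552 m^2.
Q = A * V = 0.0552 * 1.9705 = 0.1087 m^3/s.

0.1087


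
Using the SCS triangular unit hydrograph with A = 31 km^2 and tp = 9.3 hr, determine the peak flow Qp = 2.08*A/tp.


SCS formula: Qp = 2.08 * A / tp.
Qp = 2.08 * 31 / 9.3
   = 64.48 / 9.3
   = 6.93 m^3/s per cm.

6.93


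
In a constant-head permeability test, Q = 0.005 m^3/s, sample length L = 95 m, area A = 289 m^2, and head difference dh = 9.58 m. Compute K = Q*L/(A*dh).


From K = Q*L / (A*dh):
Numerator: Q*L = 0.005 * 95 = 0.475.
Denominator: A*dh = 289 * 9.58 = 2768.62.
K = 0.475 / 2768.62 = 0.000172 m/s.

0.000172


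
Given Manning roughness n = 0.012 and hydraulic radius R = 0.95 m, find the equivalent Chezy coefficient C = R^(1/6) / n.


The Chezy coefficient relates to Manning's n through C = R^(1/6) / n.
R^(1/6) = 0.95^(1/6) = 0.991488.
C = 0.991488 / 0.012 = 82.62 m^(1/2)/s.

82.62


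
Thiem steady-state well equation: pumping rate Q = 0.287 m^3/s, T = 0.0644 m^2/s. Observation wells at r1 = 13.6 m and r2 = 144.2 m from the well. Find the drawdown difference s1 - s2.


Thiem equation: s1 - s2 = Q/(2*pi*T) * ln(r2/r1).
ln(r2/r1) = ln(144.2/13.6) = 2.3611.
Q/(2*pi*T) = 0.287 / (2*pi*0.0644) = 0.287 / 0.4046 = 0.7093.
s1 - s2 = 0.7093 * 2.3611 = 1.6747 m.

1.6747


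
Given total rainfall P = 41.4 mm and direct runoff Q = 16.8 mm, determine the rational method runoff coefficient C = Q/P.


The runoff coefficient C = runoff depth / rainfall depth.
C = 16.8 / 41.4
  = 0.4058.

0.4058


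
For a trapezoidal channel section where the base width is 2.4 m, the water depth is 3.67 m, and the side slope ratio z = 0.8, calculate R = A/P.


For a trapezoidal section with side slope z:
A = (b + z*y)*y = (2.4 + 0.8*3.67)*3.67 = 19.583 m^2.
P = b + 2*y*sqrt(1 + z^2) = 2.4 + 2*3.67*sqrt(1 + 0.8^2) = 11.8 m.
R = A/P = 19.583 / 11.8 = 1.6596 m.

1.6596


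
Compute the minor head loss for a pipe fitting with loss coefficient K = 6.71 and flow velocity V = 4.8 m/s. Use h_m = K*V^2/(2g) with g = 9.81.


Minor loss formula: h_m = K * V^2/(2g).
V^2 = 4.8^2 = 23.04.
V^2/(2g) = 23.04 / 19.62 = 1.1743 m.
h_m = 6.71 * 1.1743 = 7.8796 m.

7.8796


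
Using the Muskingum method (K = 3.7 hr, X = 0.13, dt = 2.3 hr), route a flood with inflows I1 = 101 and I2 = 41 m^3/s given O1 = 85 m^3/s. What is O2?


Muskingum coefficients:
denom = 2*K*(1-X) + dt = 2*3.7*(1-0.13) + 2.3 = 8.738.
C0 = (dt - 2*K*X)/denom = (2.3 - 2*3.7*0.13)/8.738 = 0.1531.
C1 = (dt + 2*K*X)/denom = (2.3 + 2*3.7*0.13)/8.738 = 0.3733.
C2 = (2*K*(1-X) - dt)/denom = 0.4736.
O2 = C0*I2 + C1*I1 + C2*O1
   = 0.1531*41 + 0.3733*101 + 0.4736*85
   = 84.24 m^3/s.

84.24


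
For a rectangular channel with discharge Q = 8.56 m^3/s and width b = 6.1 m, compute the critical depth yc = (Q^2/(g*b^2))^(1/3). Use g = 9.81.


Using yc = (Q^2 / (g * b^2))^(1/3):
Q^2 = 8.56^2 = 73.27.
g * b^2 = 9.81 * 6.1^2 = 9.81 * 37.21 = 365.03.
Q^2 / (g*b^2) = 73.27 / 365.03 = 0.2007.
yc = 0.2007^(1/3) = 0.5855 m.

0.5855


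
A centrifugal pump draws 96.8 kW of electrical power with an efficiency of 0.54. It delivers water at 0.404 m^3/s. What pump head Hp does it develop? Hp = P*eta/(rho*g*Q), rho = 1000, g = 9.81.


Pump head formula: Hp = P * eta / (rho * g * Q).
Numerator: P * eta = 96.8 * 1000 * 0.54 = 52272.0 W.
Denominator: rho * g * Q = 1000 * 9.81 * 0.404 = 3963.24.
Hp = 52272.0 / 3963.24 = 13.19 m.

13.19


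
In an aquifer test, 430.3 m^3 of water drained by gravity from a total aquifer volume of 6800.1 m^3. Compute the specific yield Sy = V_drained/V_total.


Specific yield Sy = Volume drained / Total volume.
Sy = 430.3 / 6800.1
   = 0.0633.

0.0633


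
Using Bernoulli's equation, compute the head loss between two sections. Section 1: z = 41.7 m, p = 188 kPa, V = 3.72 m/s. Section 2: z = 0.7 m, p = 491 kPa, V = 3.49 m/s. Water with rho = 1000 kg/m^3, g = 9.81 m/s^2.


Total head at each section: H = z + p/(rho*g) + V^2/(2g).
H1 = 41.7 + 188*1000/(1000*9.81) + 3.72^2/(2*9.81)
   = 41.7 + 19.164 + 0.7053
   = 61.569 m.
H2 = 0.7 + 491*1000/(1000*9.81) + 3.49^2/(2*9.81)
   = 0.7 + 50.051 + 0.6208
   = 51.372 m.
h_L = H1 - H2 = 61.569 - 51.372 = 10.198 m.

10.198


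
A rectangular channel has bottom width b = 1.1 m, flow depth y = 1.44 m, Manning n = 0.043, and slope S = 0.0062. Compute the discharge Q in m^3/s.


For a rectangular channel, the cross-sectional area A = b * y = 1.1 * 1.44 = 1.58 m^2.
The wetted perimeter P = b + 2y = 1.1 + 2*1.44 = 3.98 m.
Hydraulic radius R = A/P = 1.58/3.98 = 0.398 m.
Velocity V = (1/n)*R^(2/3)*S^(1/2) = (1/0.043)*0.398^(2/3)*0.0062^(1/2) = 0.9908 m/s.
Discharge Q = A * V = 1.58 * 0.9908 = 1.569 m^3/s.

1.569


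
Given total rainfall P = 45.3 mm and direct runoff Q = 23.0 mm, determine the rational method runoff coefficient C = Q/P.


The runoff coefficient C = runoff depth / rainfall depth.
C = 23.0 / 45.3
  = 0.5077.

0.5077


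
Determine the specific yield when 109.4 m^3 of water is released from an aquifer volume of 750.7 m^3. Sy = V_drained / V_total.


Specific yield Sy = Volume drained / Total volume.
Sy = 109.4 / 750.7
   = 0.1457.

0.1457


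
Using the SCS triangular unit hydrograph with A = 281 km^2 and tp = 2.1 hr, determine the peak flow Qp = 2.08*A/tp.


SCS formula: Qp = 2.08 * A / tp.
Qp = 2.08 * 281 / 2.1
   = 584.48 / 2.1
   = 278.32 m^3/s per cm.

278.32


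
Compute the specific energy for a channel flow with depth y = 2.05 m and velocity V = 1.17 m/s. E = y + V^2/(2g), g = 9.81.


Specific energy E = y + V^2/(2g).
Velocity head = V^2/(2g) = 1.17^2 / (2*9.81) = 1.3689 / 19.62 = 0.0698 m.
E = 2.05 + 0.0698 = 2.1198 m.

2.1198


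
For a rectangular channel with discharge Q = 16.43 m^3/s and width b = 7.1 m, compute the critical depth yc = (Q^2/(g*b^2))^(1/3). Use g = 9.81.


Using yc = (Q^2 / (g * b^2))^(1/3):
Q^2 = 16.43^2 = 269.94.
g * b^2 = 9.81 * 7.1^2 = 9.81 * 50.41 = 494.52.
Q^2 / (g*b^2) = 269.94 / 494.52 = 0.5459.
yc = 0.5459^(1/3) = 0.8173 m.

0.8173


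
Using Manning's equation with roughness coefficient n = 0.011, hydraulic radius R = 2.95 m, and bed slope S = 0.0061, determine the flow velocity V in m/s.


Manning's equation gives V = (1/n) * R^(2/3) * S^(1/2).
First, compute R^(2/3) = 2.95^(2/3) = 2.0569.
Next, S^(1/2) = 0.0061^(1/2) = 0.078102.
Then 1/n = 1/0.011 = 90.91.
V = 90.91 * 2.0569 * 0.078102 = 14.6045 m/s.

14.6045


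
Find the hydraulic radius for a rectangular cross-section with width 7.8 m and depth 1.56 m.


For a rectangular section:
Flow area A = b * y = 7.8 * 1.56 = 12.17 m^2.
Wetted perimeter P = b + 2y = 7.8 + 2*1.56 = 10.92 m.
Hydraulic radius R = A/P = 12.17 / 10.92 = 1.1143 m.

1.1143


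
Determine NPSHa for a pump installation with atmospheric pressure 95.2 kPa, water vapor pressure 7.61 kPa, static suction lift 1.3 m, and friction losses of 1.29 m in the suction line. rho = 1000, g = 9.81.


NPSHa = p_atm/(rho*g) - z_s - hf_s - p_vap/(rho*g).
p_atm/(rho*g) = 95.2*1000 / (1000*9.81) = 9.704 m.
p_vap/(rho*g) = 7.61*1000 / (1000*9.81) = 0.776 m.
NPSHa = 9.704 - 1.3 - 1.29 - 0.776
      = 6.34 m.

6.34


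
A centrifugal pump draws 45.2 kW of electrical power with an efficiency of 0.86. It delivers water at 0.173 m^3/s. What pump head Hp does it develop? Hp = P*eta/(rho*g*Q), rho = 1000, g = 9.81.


Pump head formula: Hp = P * eta / (rho * g * Q).
Numerator: P * eta = 45.2 * 1000 * 0.86 = 38872.0 W.
Denominator: rho * g * Q = 1000 * 9.81 * 0.173 = 1697.13.
Hp = 38872.0 / 1697.13 = 22.9 m.

22.9


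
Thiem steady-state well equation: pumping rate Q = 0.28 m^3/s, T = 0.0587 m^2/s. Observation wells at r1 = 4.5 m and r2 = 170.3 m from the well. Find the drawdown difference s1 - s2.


Thiem equation: s1 - s2 = Q/(2*pi*T) * ln(r2/r1).
ln(r2/r1) = ln(170.3/4.5) = 3.6335.
Q/(2*pi*T) = 0.28 / (2*pi*0.0587) = 0.28 / 0.3688 = 0.7592.
s1 - s2 = 0.7592 * 3.6335 = 2.7584 m.

2.7584


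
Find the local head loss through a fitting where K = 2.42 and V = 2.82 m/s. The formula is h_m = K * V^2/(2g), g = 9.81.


Minor loss formula: h_m = K * V^2/(2g).
V^2 = 2.82^2 = 7.9524.
V^2/(2g) = 7.9524 / 19.62 = 0.4053 m.
h_m = 2.42 * 0.4053 = 0.9809 m.

0.9809


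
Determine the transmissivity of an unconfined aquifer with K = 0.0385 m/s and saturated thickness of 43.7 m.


Transmissivity is defined as T = K * h.
T = 0.0385 * 43.7
  = 1.6825 m^2/s.

1.6825


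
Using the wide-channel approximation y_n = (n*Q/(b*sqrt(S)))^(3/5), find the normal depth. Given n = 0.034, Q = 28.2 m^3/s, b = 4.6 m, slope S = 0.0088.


We use the wide-channel approximation y_n = (n*Q/(b*sqrt(S)))^(3/5).
sqrt(S) = sqrt(0.0088) = 0.093808.
Numerator: n*Q = 0.034 * 28.2 = 0.9588.
Denominator: b*sqrt(S) = 4.6 * 0.093808 = 0.431517.
arg = 2.2219.
y_n = 2.2219^(3/5) = 1.6145 m.

1.6145


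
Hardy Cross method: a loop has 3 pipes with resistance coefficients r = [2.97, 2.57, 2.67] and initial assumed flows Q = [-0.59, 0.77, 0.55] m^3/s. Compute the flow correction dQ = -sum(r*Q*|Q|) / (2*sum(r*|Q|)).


Numerator terms (r*Q*|Q|): 2.97*-0.59*|-0.59| = -1.0339; 2.57*0.77*|0.77| = 1.5238; 2.67*0.55*|0.55| = 0.8077.
Sum of numerator = 1.2976.
Denominator terms (r*|Q|): 2.97*|-0.59| = 1.7523; 2.57*|0.77| = 1.9789; 2.67*|0.55| = 1.4685.
2 * sum of denominator = 2 * 5.1997 = 10.3994.
dQ = -1.2976 / 10.3994 = -0.1248 m^3/s.

-0.1248


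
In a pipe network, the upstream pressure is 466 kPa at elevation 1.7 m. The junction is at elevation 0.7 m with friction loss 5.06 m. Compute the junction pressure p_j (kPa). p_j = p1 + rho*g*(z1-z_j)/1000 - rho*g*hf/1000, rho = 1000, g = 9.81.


Junction pressure: p_j = p1 + rho*g*(z1 - z_j)/1000 - rho*g*hf/1000.
Elevation term = 1000*9.81*(1.7 - 0.7)/1000 = 9.81 kPa.
Friction term = 1000*9.81*5.06/1000 = 49.639 kPa.
p_j = 466 + 9.81 - 49.639 = 426.17 kPa.

426.17


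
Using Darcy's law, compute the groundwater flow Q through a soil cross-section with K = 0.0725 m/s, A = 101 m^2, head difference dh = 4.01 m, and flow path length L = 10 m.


Darcy's law: Q = K * A * i, where i = dh/L.
Hydraulic gradient i = 4.01 / 10 = 0.401.
Q = 0.0725 * 101 * 0.401
  = 2.9363 m^3/s.

2.9363


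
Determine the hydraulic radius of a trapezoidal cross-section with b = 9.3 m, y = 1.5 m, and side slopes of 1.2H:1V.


For a trapezoidal section with side slope z:
A = (b + z*y)*y = (9.3 + 1.2*1.5)*1.5 = 16.65 m^2.
P = b + 2*y*sqrt(1 + z^2) = 9.3 + 2*1.5*sqrt(1 + 1.2^2) = 13.986 m.
R = A/P = 16.65 / 13.986 = 1.1905 m.

1.1905


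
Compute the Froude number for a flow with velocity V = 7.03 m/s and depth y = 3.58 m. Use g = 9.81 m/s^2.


The Froude number is defined as Fr = V / sqrt(g*y).
g*y = 9.81 * 3.58 = 35.1198.
sqrt(g*y) = sqrt(35.1198) = 5.9262.
Fr = 7.03 / 5.9262 = 1.1863.

1.1863


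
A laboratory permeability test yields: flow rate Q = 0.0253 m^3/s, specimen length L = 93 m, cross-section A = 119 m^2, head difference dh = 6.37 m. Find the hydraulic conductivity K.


From K = Q*L / (A*dh):
Numerator: Q*L = 0.0253 * 93 = 2.3529.
Denominator: A*dh = 119 * 6.37 = 758.03.
K = 2.3529 / 758.03 = 0.003104 m/s.

0.003104


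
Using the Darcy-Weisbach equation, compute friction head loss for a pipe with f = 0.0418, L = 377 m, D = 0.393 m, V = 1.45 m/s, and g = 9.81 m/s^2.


Darcy-Weisbach equation: h_f = f * (L/D) * V^2/(2g).
f * L/D = 0.0418 * 377/0.393 = 40.0982.
V^2/(2g) = 1.45^2 / (2*9.81) = 2.1025 / 19.62 = 0.1072 m.
h_f = 40.0982 * 0.1072 = 4.297 m.

4.297


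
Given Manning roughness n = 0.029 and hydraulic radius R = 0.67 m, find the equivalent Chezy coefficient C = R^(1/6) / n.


The Chezy coefficient relates to Manning's n through C = R^(1/6) / n.
R^(1/6) = 0.67^(1/6) = 0.935433.
C = 0.935433 / 0.029 = 32.26 m^(1/2)/s.

32.26


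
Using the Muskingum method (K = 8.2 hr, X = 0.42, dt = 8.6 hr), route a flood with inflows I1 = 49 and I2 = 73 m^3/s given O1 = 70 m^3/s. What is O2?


Muskingum coefficients:
denom = 2*K*(1-X) + dt = 2*8.2*(1-0.42) + 8.6 = 18.112.
C0 = (dt - 2*K*X)/denom = (8.6 - 2*8.2*0.42)/18.112 = 0.0945.
C1 = (dt + 2*K*X)/denom = (8.6 + 2*8.2*0.42)/18.112 = 0.8551.
C2 = (2*K*(1-X) - dt)/denom = 0.0504.
O2 = C0*I2 + C1*I1 + C2*O1
   = 0.0945*73 + 0.8551*49 + 0.0504*70
   = 52.33 m^3/s.

52.33


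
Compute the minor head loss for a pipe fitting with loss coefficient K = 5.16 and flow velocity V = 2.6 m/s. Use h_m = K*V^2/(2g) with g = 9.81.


Minor loss formula: h_m = K * V^2/(2g).
V^2 = 2.6^2 = 6.76.
V^2/(2g) = 6.76 / 19.62 = 0.3445 m.
h_m = 5.16 * 0.3445 = 1.7779 m.

1.7779


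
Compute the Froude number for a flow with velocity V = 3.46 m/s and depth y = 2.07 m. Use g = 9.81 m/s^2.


The Froude number is defined as Fr = V / sqrt(g*y).
g*y = 9.81 * 2.07 = 20.3067.
sqrt(g*y) = sqrt(20.3067) = 4.5063.
Fr = 3.46 / 4.5063 = 0.7678.

0.7678


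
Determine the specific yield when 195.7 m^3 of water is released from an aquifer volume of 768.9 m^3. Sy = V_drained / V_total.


Specific yield Sy = Volume drained / Total volume.
Sy = 195.7 / 768.9
   = 0.2545.

0.2545


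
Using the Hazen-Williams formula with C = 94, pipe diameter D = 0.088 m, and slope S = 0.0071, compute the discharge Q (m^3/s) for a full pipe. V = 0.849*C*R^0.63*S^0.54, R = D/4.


For a full circular pipe, R = D/4 = 0.088/4 = 0.022 m.
V = 0.849 * 94 * 0.022^0.63 * 0.0071^0.54
  = 0.849 * 94 * 0.090308 * 0.069132
  = 0.4982 m/s.
Pipe area A = pi*D^2/4 = pi*0.088^2/4 = 0.0061 m^2.
Q = A * V = 0.0061 * 0.4982 = 0.003 m^3/s.

0.003


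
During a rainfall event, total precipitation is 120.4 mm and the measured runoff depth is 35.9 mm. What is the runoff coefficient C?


The runoff coefficient C = runoff depth / rainfall depth.
C = 35.9 / 120.4
  = 0.2982.

0.2982


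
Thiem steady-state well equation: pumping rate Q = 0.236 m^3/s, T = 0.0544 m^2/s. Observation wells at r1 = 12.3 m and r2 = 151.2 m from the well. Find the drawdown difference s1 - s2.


Thiem equation: s1 - s2 = Q/(2*pi*T) * ln(r2/r1).
ln(r2/r1) = ln(151.2/12.3) = 2.509.
Q/(2*pi*T) = 0.236 / (2*pi*0.0544) = 0.236 / 0.3418 = 0.6905.
s1 - s2 = 0.6905 * 2.509 = 1.7323 m.

1.7323


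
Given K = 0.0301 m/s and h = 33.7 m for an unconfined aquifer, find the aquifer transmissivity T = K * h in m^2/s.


Transmissivity is defined as T = K * h.
T = 0.0301 * 33.7
  = 1.0144 m^2/s.

1.0144


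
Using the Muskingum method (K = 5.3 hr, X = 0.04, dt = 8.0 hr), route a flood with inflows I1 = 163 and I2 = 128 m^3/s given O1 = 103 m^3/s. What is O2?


Muskingum coefficients:
denom = 2*K*(1-X) + dt = 2*5.3*(1-0.04) + 8.0 = 18.176.
C0 = (dt - 2*K*X)/denom = (8.0 - 2*5.3*0.04)/18.176 = 0.4168.
C1 = (dt + 2*K*X)/denom = (8.0 + 2*5.3*0.04)/18.176 = 0.4635.
C2 = (2*K*(1-X) - dt)/denom = 0.1197.
O2 = C0*I2 + C1*I1 + C2*O1
   = 0.4168*128 + 0.4635*163 + 0.1197*103
   = 141.23 m^3/s.

141.23


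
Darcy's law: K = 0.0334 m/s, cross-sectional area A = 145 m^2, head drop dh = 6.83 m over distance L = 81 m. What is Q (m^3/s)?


Darcy's law: Q = K * A * i, where i = dh/L.
Hydraulic gradient i = 6.83 / 81 = 0.084321.
Q = 0.0334 * 145 * 0.084321
  = 0.4084 m^3/s.

0.4084


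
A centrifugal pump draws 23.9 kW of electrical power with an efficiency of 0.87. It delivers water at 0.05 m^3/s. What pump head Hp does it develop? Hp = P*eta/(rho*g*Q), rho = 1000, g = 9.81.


Pump head formula: Hp = P * eta / (rho * g * Q).
Numerator: P * eta = 23.9 * 1000 * 0.87 = 20793.0 W.
Denominator: rho * g * Q = 1000 * 9.81 * 0.05 = 490.5.
Hp = 20793.0 / 490.5 = 42.39 m.

42.39


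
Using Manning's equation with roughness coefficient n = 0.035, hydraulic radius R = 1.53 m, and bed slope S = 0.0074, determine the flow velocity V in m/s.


Manning's equation gives V = (1/n) * R^(2/3) * S^(1/2).
First, compute R^(2/3) = 1.53^(2/3) = 1.3278.
Next, S^(1/2) = 0.0074^(1/2) = 0.086023.
Then 1/n = 1/0.035 = 28.57.
V = 28.57 * 1.3278 * 0.086023 = 3.2634 m/s.

3.2634


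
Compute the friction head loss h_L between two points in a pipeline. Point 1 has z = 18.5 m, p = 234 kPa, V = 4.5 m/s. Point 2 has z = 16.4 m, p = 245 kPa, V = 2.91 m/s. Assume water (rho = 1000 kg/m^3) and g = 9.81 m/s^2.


Total head at each section: H = z + p/(rho*g) + V^2/(2g).
H1 = 18.5 + 234*1000/(1000*9.81) + 4.5^2/(2*9.81)
   = 18.5 + 23.853 + 1.0321
   = 43.385 m.
H2 = 16.4 + 245*1000/(1000*9.81) + 2.91^2/(2*9.81)
   = 16.4 + 24.975 + 0.4316
   = 41.806 m.
h_L = H1 - H2 = 43.385 - 41.806 = 1.579 m.

1.579


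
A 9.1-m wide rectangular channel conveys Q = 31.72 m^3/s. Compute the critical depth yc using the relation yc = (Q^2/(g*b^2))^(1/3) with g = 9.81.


Using yc = (Q^2 / (g * b^2))^(1/3):
Q^2 = 31.72^2 = 1006.16.
g * b^2 = 9.81 * 9.1^2 = 9.81 * 82.81 = 812.37.
Q^2 / (g*b^2) = 1006.16 / 812.37 = 1.2385.
yc = 1.2385^(1/3) = 1.0739 m.

1.0739


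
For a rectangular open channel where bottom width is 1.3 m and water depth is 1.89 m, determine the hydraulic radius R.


For a rectangular section:
Flow area A = b * y = 1.3 * 1.89 = 2.46 m^2.
Wetted perimeter P = b + 2y = 1.3 + 2*1.89 = 5.08 m.
Hydraulic radius R = A/P = 2.46 / 5.08 = 0.4837 m.

0.4837


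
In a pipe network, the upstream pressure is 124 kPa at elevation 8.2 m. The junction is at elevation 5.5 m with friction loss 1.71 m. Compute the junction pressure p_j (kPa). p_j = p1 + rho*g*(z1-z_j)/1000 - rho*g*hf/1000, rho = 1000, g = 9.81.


Junction pressure: p_j = p1 + rho*g*(z1 - z_j)/1000 - rho*g*hf/1000.
Elevation term = 1000*9.81*(8.2 - 5.5)/1000 = 26.487 kPa.
Friction term = 1000*9.81*1.71/1000 = 16.775 kPa.
p_j = 124 + 26.487 - 16.775 = 133.71 kPa.

133.71


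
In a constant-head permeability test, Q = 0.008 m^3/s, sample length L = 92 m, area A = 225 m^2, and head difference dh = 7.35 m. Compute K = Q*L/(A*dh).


From K = Q*L / (A*dh):
Numerator: Q*L = 0.008 * 92 = 0.736.
Denominator: A*dh = 225 * 7.35 = 1653.75.
K = 0.736 / 1653.75 = 0.000445 m/s.

0.000445


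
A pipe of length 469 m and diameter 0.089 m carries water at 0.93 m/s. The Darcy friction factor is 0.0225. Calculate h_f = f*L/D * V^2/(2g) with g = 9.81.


Darcy-Weisbach equation: h_f = f * (L/D) * V^2/(2g).
f * L/D = 0.0225 * 469/0.089 = 118.5674.
V^2/(2g) = 0.93^2 / (2*9.81) = 0.8649 / 19.62 = 0.0441 m.
h_f = 118.5674 * 0.0441 = 5.227 m.

5.227


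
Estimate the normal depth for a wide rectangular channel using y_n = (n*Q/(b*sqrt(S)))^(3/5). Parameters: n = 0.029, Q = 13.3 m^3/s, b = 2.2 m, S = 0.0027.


We use the wide-channel approximation y_n = (n*Q/(b*sqrt(S)))^(3/5).
sqrt(S) = sqrt(0.0027) = 0.051962.
Numerator: n*Q = 0.029 * 13.3 = 0.3857.
Denominator: b*sqrt(S) = 2.2 * 0.051962 = 0.114316.
arg = 3.374.
y_n = 3.374^(3/5) = 2.0744 m.

2.0744


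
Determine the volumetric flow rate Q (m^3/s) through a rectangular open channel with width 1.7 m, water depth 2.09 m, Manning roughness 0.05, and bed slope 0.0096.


For a rectangular channel, the cross-sectional area A = b * y = 1.7 * 2.09 = 3.55 m^2.
The wetted perimeter P = b + 2y = 1.7 + 2*2.09 = 5.88 m.
Hydraulic radius R = A/P = 3.55/5.88 = 0.6043 m.
Velocity V = (1/n)*R^(2/3)*S^(1/2) = (1/0.05)*0.6043^(2/3)*0.0096^(1/2) = 1.4006 m/s.
Discharge Q = A * V = 3.55 * 1.4006 = 4.976 m^3/s.

4.976


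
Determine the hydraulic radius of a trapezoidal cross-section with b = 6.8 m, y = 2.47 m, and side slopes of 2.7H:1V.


For a trapezoidal section with side slope z:
A = (b + z*y)*y = (6.8 + 2.7*2.47)*2.47 = 33.268 m^2.
P = b + 2*y*sqrt(1 + z^2) = 6.8 + 2*2.47*sqrt(1 + 2.7^2) = 21.023 m.
R = A/P = 33.268 / 21.023 = 1.5824 m.

1.5824


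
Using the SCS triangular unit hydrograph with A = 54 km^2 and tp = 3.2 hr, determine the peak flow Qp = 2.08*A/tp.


SCS formula: Qp = 2.08 * A / tp.
Qp = 2.08 * 54 / 3.2
   = 112.32 / 3.2
   = 35.1 m^3/s per cm.

35.1


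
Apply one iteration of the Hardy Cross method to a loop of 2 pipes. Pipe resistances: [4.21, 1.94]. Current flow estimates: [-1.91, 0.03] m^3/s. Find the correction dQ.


Numerator terms (r*Q*|Q|): 4.21*-1.91*|-1.91| = -15.3585; 1.94*0.03*|0.03| = 0.0017.
Sum of numerator = -15.3568.
Denominator terms (r*|Q|): 4.21*|-1.91| = 8.0411; 1.94*|0.03| = 0.0582.
2 * sum of denominator = 2 * 8.0993 = 16.1986.
dQ = --15.3568 / 16.1986 = 0.948 m^3/s.

0.948


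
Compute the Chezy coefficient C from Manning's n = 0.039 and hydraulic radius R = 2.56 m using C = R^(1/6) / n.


The Chezy coefficient relates to Manning's n through C = R^(1/6) / n.
R^(1/6) = 2.56^(1/6) = 1.169607.
C = 1.169607 / 0.039 = 29.99 m^(1/2)/s.

29.99


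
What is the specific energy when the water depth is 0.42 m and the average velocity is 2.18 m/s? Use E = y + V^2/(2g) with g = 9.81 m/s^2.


Specific energy E = y + V^2/(2g).
Velocity head = V^2/(2g) = 2.18^2 / (2*9.81) = 4.7524 / 19.62 = 0.2422 m.
E = 0.42 + 0.2422 = 0.6622 m.

0.6622


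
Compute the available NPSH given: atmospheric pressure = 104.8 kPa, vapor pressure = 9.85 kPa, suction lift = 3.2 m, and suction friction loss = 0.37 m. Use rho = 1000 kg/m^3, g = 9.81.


NPSHa = p_atm/(rho*g) - z_s - hf_s - p_vap/(rho*g).
p_atm/(rho*g) = 104.8*1000 / (1000*9.81) = 10.683 m.
p_vap/(rho*g) = 9.85*1000 / (1000*9.81) = 1.004 m.
NPSHa = 10.683 - 3.2 - 0.37 - 1.004
      = 6.11 m.

6.11


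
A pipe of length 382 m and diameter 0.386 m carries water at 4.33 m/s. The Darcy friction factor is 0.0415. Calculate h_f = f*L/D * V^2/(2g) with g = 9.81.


Darcy-Weisbach equation: h_f = f * (L/D) * V^2/(2g).
f * L/D = 0.0415 * 382/0.386 = 41.0699.
V^2/(2g) = 4.33^2 / (2*9.81) = 18.7489 / 19.62 = 0.9556 m.
h_f = 41.0699 * 0.9556 = 39.247 m.

39.247


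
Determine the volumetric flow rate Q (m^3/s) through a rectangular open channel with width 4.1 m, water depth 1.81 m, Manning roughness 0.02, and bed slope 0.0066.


For a rectangular channel, the cross-sectional area A = b * y = 4.1 * 1.81 = 7.42 m^2.
The wetted perimeter P = b + 2y = 4.1 + 2*1.81 = 7.72 m.
Hydraulic radius R = A/P = 7.42/7.72 = 0.9613 m.
Velocity V = (1/n)*R^(2/3)*S^(1/2) = (1/0.02)*0.9613^(2/3)*0.0066^(1/2) = 3.9564 m/s.
Discharge Q = A * V = 7.42 * 3.9564 = 29.361 m^3/s.

29.361


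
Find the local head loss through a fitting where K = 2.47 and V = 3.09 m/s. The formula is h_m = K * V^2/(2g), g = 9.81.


Minor loss formula: h_m = K * V^2/(2g).
V^2 = 3.09^2 = 9.5481.
V^2/(2g) = 9.5481 / 19.62 = 0.4867 m.
h_m = 2.47 * 0.4867 = 1.202 m.

1.202


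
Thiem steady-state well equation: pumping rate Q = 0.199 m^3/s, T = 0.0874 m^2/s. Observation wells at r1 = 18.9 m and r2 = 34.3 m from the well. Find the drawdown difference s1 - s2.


Thiem equation: s1 - s2 = Q/(2*pi*T) * ln(r2/r1).
ln(r2/r1) = ln(34.3/18.9) = 0.596.
Q/(2*pi*T) = 0.199 / (2*pi*0.0874) = 0.199 / 0.5492 = 0.3624.
s1 - s2 = 0.3624 * 0.596 = 0.216 m.

0.216


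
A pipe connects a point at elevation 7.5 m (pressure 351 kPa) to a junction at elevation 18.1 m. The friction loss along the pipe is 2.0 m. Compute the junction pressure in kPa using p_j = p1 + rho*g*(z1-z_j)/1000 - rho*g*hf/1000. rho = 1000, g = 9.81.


Junction pressure: p_j = p1 + rho*g*(z1 - z_j)/1000 - rho*g*hf/1000.
Elevation term = 1000*9.81*(7.5 - 18.1)/1000 = -103.986 kPa.
Friction term = 1000*9.81*2.0/1000 = 19.62 kPa.
p_j = 351 + -103.986 - 19.62 = 227.39 kPa.

227.39


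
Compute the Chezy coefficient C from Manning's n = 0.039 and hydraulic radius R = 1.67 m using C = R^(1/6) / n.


The Chezy coefficient relates to Manning's n through C = R^(1/6) / n.
R^(1/6) = 1.67^(1/6) = 1.08923.
C = 1.08923 / 0.039 = 27.93 m^(1/2)/s.

27.93


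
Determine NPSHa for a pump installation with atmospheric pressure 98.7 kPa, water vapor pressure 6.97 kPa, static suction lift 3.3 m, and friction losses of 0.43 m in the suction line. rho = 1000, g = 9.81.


NPSHa = p_atm/(rho*g) - z_s - hf_s - p_vap/(rho*g).
p_atm/(rho*g) = 98.7*1000 / (1000*9.81) = 10.061 m.
p_vap/(rho*g) = 6.97*1000 / (1000*9.81) = 0.71 m.
NPSHa = 10.061 - 3.3 - 0.43 - 0.71
      = 5.62 m.

5.62


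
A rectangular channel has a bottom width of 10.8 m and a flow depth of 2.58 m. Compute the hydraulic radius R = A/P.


For a rectangular section:
Flow area A = b * y = 10.8 * 2.58 = 27.86 m^2.
Wetted perimeter P = b + 2y = 10.8 + 2*2.58 = 15.96 m.
Hydraulic radius R = A/P = 27.86 / 15.96 = 1.7459 m.

1.7459


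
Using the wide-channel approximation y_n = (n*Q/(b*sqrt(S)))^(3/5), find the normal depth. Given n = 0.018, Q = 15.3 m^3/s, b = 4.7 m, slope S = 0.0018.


We use the wide-channel approximation y_n = (n*Q/(b*sqrt(S)))^(3/5).
sqrt(S) = sqrt(0.0018) = 0.042426.
Numerator: n*Q = 0.018 * 15.3 = 0.2754.
Denominator: b*sqrt(S) = 4.7 * 0.042426 = 0.199402.
arg = 1.3811.
y_n = 1.3811^(3/5) = 1.2138 m.

1.2138


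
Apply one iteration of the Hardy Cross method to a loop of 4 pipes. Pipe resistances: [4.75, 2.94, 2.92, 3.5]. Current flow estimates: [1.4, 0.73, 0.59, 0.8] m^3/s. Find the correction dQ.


Numerator terms (r*Q*|Q|): 4.75*1.4*|1.4| = 9.31; 2.94*0.73*|0.73| = 1.5667; 2.92*0.59*|0.59| = 1.0165; 3.5*0.8*|0.8| = 2.24.
Sum of numerator = 14.1332.
Denominator terms (r*|Q|): 4.75*|1.4| = 6.65; 2.94*|0.73| = 2.1462; 2.92*|0.59| = 1.7228; 3.5*|0.8| = 2.8.
2 * sum of denominator = 2 * 13.319 = 26.638.
dQ = -14.1332 / 26.638 = -0.5306 m^3/s.

-0.5306


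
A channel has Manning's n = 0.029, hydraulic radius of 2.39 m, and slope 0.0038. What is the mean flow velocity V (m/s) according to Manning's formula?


Manning's equation gives V = (1/n) * R^(2/3) * S^(1/2).
First, compute R^(2/3) = 2.39^(2/3) = 1.7876.
Next, S^(1/2) = 0.0038^(1/2) = 0.061644.
Then 1/n = 1/0.029 = 34.48.
V = 34.48 * 1.7876 * 0.061644 = 3.7998 m/s.

3.7998


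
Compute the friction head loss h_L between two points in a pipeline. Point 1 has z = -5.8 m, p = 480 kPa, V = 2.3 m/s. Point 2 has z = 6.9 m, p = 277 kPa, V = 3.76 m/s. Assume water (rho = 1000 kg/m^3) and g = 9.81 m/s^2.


Total head at each section: H = z + p/(rho*g) + V^2/(2g).
H1 = -5.8 + 480*1000/(1000*9.81) + 2.3^2/(2*9.81)
   = -5.8 + 48.93 + 0.2696
   = 43.399 m.
H2 = 6.9 + 277*1000/(1000*9.81) + 3.76^2/(2*9.81)
   = 6.9 + 28.236 + 0.7206
   = 35.857 m.
h_L = H1 - H2 = 43.399 - 35.857 = 7.542 m.

7.542


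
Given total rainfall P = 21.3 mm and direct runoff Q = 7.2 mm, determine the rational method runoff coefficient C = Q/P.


The runoff coefficient C = runoff depth / rainfall depth.
C = 7.2 / 21.3
  = 0.338.

0.338


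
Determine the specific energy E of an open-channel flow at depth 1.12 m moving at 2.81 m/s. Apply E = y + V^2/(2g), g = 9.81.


Specific energy E = y + V^2/(2g).
Velocity head = V^2/(2g) = 2.81^2 / (2*9.81) = 7.8961 / 19.62 = 0.4025 m.
E = 1.12 + 0.4025 = 1.5225 m.

1.5225


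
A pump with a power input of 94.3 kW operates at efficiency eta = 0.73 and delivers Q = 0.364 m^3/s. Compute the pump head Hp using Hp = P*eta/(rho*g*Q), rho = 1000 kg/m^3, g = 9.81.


Pump head formula: Hp = P * eta / (rho * g * Q).
Numerator: P * eta = 94.3 * 1000 * 0.73 = 68839.0 W.
Denominator: rho * g * Q = 1000 * 9.81 * 0.364 = 3570.84.
Hp = 68839.0 / 3570.84 = 19.28 m.

19.28


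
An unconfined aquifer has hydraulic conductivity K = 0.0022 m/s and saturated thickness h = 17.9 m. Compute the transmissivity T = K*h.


Transmissivity is defined as T = K * h.
T = 0.0022 * 17.9
  = 0.0394 m^2/s.

0.0394


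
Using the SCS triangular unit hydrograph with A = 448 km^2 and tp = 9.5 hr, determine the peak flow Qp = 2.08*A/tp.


SCS formula: Qp = 2.08 * A / tp.
Qp = 2.08 * 448 / 9.5
   = 931.84 / 9.5
   = 98.09 m^3/s per cm.

98.09


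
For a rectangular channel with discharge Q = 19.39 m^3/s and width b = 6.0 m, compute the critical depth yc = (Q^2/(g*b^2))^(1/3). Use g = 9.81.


Using yc = (Q^2 / (g * b^2))^(1/3):
Q^2 = 19.39^2 = 375.97.
g * b^2 = 9.81 * 6.0^2 = 9.81 * 36.0 = 353.16.
Q^2 / (g*b^2) = 375.97 / 353.16 = 1.0646.
yc = 1.0646^(1/3) = 1.0211 m.

1.0211


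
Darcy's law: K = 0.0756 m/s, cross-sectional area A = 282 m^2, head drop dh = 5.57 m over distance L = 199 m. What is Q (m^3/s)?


Darcy's law: Q = K * A * i, where i = dh/L.
Hydraulic gradient i = 5.57 / 199 = 0.02799.
Q = 0.0756 * 282 * 0.02799
  = 0.5967 m^3/s.

0.5967


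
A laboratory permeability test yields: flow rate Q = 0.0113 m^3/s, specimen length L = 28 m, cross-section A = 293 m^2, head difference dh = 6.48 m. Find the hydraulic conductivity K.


From K = Q*L / (A*dh):
Numerator: Q*L = 0.0113 * 28 = 0.3164.
Denominator: A*dh = 293 * 6.48 = 1898.64.
K = 0.3164 / 1898.64 = 0.000167 m/s.

0.000167


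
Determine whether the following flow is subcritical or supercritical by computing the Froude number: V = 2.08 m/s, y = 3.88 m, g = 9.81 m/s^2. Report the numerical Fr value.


The Froude number is defined as Fr = V / sqrt(g*y).
g*y = 9.81 * 3.88 = 38.0628.
sqrt(g*y) = sqrt(38.0628) = 6.1695.
Fr = 2.08 / 6.1695 = 0.3371.
Since Fr < 1, the flow is subcritical.

0.3371


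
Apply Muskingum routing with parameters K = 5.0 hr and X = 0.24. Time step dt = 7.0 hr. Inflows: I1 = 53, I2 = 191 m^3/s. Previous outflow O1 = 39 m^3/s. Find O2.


Muskingum coefficients:
denom = 2*K*(1-X) + dt = 2*5.0*(1-0.24) + 7.0 = 14.6.
C0 = (dt - 2*K*X)/denom = (7.0 - 2*5.0*0.24)/14.6 = 0.3151.
C1 = (dt + 2*K*X)/denom = (7.0 + 2*5.0*0.24)/14.6 = 0.6438.
C2 = (2*K*(1-X) - dt)/denom = 0.0411.
O2 = C0*I2 + C1*I1 + C2*O1
   = 0.3151*191 + 0.6438*53 + 0.0411*39
   = 95.9 m^3/s.

95.9


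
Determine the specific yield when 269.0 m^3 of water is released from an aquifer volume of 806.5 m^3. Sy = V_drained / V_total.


Specific yield Sy = Volume drained / Total volume.
Sy = 269.0 / 806.5
   = 0.3335.

0.3335


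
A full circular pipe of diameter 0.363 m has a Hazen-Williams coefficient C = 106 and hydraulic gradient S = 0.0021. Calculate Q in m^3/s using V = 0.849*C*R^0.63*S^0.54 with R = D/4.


For a full circular pipe, R = D/4 = 0.363/4 = 0.0907 m.
V = 0.849 * 106 * 0.0907^0.63 * 0.0021^0.54
  = 0.849 * 106 * 0.220518 * 0.03581
  = 0.7106 m/s.
Pipe area A = pi*D^2/4 = pi*0.363^2/4 = 0.1035 m^2.
Q = A * V = 0.1035 * 0.7106 = 0.0735 m^3/s.

0.0735


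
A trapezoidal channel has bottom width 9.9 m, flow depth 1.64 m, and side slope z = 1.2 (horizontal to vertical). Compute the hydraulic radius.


For a trapezoidal section with side slope z:
A = (b + z*y)*y = (9.9 + 1.2*1.64)*1.64 = 19.464 m^2.
P = b + 2*y*sqrt(1 + z^2) = 9.9 + 2*1.64*sqrt(1 + 1.2^2) = 15.024 m.
R = A/P = 19.464 / 15.024 = 1.2955 m.

1.2955


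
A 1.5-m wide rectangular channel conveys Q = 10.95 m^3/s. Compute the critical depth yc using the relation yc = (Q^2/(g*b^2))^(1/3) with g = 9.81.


Using yc = (Q^2 / (g * b^2))^(1/3):
Q^2 = 10.95^2 = 119.9.
g * b^2 = 9.81 * 1.5^2 = 9.81 * 2.25 = 22.07.
Q^2 / (g*b^2) = 119.9 / 22.07 = 5.4327.
yc = 5.4327^(1/3) = 1.7579 m.

1.7579


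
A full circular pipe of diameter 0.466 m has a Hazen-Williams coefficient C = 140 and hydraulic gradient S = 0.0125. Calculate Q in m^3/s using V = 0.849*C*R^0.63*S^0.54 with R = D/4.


For a full circular pipe, R = D/4 = 0.466/4 = 0.1165 m.
V = 0.849 * 140 * 0.1165^0.63 * 0.0125^0.54
  = 0.849 * 140 * 0.258098 * 0.093828
  = 2.8784 m/s.
Pipe area A = pi*D^2/4 = pi*0.466^2/4 = 0.1706 m^2.
Q = A * V = 0.1706 * 2.8784 = 0.4909 m^3/s.

0.4909


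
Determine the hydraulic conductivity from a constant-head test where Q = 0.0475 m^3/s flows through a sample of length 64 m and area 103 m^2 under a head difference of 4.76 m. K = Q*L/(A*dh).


From K = Q*L / (A*dh):
Numerator: Q*L = 0.0475 * 64 = 3.04.
Denominator: A*dh = 103 * 4.76 = 490.28.
K = 3.04 / 490.28 = 0.006201 m/s.

0.006201


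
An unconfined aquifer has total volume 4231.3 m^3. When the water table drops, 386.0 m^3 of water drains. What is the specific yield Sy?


Specific yield Sy = Volume drained / Total volume.
Sy = 386.0 / 4231.3
   = 0.0912.

0.0912


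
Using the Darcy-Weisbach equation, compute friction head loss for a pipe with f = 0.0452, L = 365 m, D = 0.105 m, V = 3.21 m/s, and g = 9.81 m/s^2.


Darcy-Weisbach equation: h_f = f * (L/D) * V^2/(2g).
f * L/D = 0.0452 * 365/0.105 = 157.1238.
V^2/(2g) = 3.21^2 / (2*9.81) = 10.3041 / 19.62 = 0.5252 m.
h_f = 157.1238 * 0.5252 = 82.519 m.

82.519


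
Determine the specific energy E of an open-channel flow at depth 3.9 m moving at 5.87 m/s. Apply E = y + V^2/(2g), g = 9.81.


Specific energy E = y + V^2/(2g).
Velocity head = V^2/(2g) = 5.87^2 / (2*9.81) = 34.4569 / 19.62 = 1.7562 m.
E = 3.9 + 1.7562 = 5.6562 m.

5.6562


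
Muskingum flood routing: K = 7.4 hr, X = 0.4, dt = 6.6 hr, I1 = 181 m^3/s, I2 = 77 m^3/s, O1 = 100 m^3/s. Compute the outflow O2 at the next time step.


Muskingum coefficients:
denom = 2*K*(1-X) + dt = 2*7.4*(1-0.4) + 6.6 = 15.48.
C0 = (dt - 2*K*X)/denom = (6.6 - 2*7.4*0.4)/15.48 = 0.0439.
C1 = (dt + 2*K*X)/denom = (6.6 + 2*7.4*0.4)/15.48 = 0.8088.
C2 = (2*K*(1-X) - dt)/denom = 0.1473.
O2 = C0*I2 + C1*I1 + C2*O1
   = 0.0439*77 + 0.8088*181 + 0.1473*100
   = 164.5 m^3/s.

164.5


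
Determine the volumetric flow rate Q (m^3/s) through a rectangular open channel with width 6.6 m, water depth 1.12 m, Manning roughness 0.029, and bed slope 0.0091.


For a rectangular channel, the cross-sectional area A = b * y = 6.6 * 1.12 = 7.39 m^2.
The wetted perimeter P = b + 2y = 6.6 + 2*1.12 = 8.84 m.
Hydraulic radius R = A/P = 7.39/8.84 = 0.8362 m.
Velocity V = (1/n)*R^(2/3)*S^(1/2) = (1/0.029)*0.8362^(2/3)*0.0091^(1/2) = 2.9196 m/s.
Discharge Q = A * V = 7.39 * 2.9196 = 21.582 m^3/s.

21.582


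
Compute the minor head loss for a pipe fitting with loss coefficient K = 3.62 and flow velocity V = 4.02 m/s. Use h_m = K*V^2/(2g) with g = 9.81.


Minor loss formula: h_m = K * V^2/(2g).
V^2 = 4.02^2 = 16.1604.
V^2/(2g) = 16.1604 / 19.62 = 0.8237 m.
h_m = 3.62 * 0.8237 = 2.9817 m.

2.9817


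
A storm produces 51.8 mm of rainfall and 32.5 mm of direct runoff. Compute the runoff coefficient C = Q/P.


The runoff coefficient C = runoff depth / rainfall depth.
C = 32.5 / 51.8
  = 0.6274.

0.6274


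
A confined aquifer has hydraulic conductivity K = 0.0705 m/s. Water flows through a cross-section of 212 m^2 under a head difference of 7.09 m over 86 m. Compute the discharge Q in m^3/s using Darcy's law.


Darcy's law: Q = K * A * i, where i = dh/L.
Hydraulic gradient i = 7.09 / 86 = 0.082442.
Q = 0.0705 * 212 * 0.082442
  = 1.2322 m^3/s.

1.2322


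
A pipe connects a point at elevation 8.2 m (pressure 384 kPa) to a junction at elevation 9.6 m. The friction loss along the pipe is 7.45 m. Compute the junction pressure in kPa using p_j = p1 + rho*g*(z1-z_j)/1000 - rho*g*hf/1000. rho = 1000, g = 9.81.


Junction pressure: p_j = p1 + rho*g*(z1 - z_j)/1000 - rho*g*hf/1000.
Elevation term = 1000*9.81*(8.2 - 9.6)/1000 = -13.734 kPa.
Friction term = 1000*9.81*7.45/1000 = 73.085 kPa.
p_j = 384 + -13.734 - 73.085 = 297.18 kPa.

297.18


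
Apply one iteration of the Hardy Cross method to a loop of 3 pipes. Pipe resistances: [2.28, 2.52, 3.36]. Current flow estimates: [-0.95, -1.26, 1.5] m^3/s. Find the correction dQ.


Numerator terms (r*Q*|Q|): 2.28*-0.95*|-0.95| = -2.0577; 2.52*-1.26*|-1.26| = -4.0008; 3.36*1.5*|1.5| = 7.56.
Sum of numerator = 1.5015.
Denominator terms (r*|Q|): 2.28*|-0.95| = 2.166; 2.52*|-1.26| = 3.1752; 3.36*|1.5| = 5.04.
2 * sum of denominator = 2 * 10.3812 = 20.7624.
dQ = -1.5015 / 20.7624 = -0.0723 m^3/s.

-0.0723


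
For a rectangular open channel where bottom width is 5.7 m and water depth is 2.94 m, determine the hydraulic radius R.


For a rectangular section:
Flow area A = b * y = 5.7 * 2.94 = 16.76 m^2.
Wetted perimeter P = b + 2y = 5.7 + 2*2.94 = 11.58 m.
Hydraulic radius R = A/P = 16.76 / 11.58 = 1.4472 m.

1.4472


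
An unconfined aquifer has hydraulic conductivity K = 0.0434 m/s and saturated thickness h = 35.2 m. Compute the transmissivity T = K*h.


Transmissivity is defined as T = K * h.
T = 0.0434 * 35.2
  = 1.5277 m^2/s.

1.5277


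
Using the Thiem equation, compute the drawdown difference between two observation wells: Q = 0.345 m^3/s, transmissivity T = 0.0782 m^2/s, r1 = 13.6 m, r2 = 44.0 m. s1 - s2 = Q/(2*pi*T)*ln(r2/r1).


Thiem equation: s1 - s2 = Q/(2*pi*T) * ln(r2/r1).
ln(r2/r1) = ln(44.0/13.6) = 1.1741.
Q/(2*pi*T) = 0.345 / (2*pi*0.0782) = 0.345 / 0.4913 = 0.7022.
s1 - s2 = 0.7022 * 1.1741 = 0.8244 m.

0.8244


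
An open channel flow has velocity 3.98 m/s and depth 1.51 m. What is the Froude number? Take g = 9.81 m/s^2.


The Froude number is defined as Fr = V / sqrt(g*y).
g*y = 9.81 * 1.51 = 14.8131.
sqrt(g*y) = sqrt(14.8131) = 3.8488.
Fr = 3.98 / 3.8488 = 1.0341.

1.0341


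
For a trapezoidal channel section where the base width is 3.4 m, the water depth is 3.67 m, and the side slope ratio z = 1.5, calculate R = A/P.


For a trapezoidal section with side slope z:
A = (b + z*y)*y = (3.4 + 1.5*3.67)*3.67 = 32.681 m^2.
P = b + 2*y*sqrt(1 + z^2) = 3.4 + 2*3.67*sqrt(1 + 1.5^2) = 16.632 m.
R = A/P = 32.681 / 16.632 = 1.9649 m.

1.9649


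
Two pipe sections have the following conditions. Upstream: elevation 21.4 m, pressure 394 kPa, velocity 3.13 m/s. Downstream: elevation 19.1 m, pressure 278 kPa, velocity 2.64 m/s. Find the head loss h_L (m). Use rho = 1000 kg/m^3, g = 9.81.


Total head at each section: H = z + p/(rho*g) + V^2/(2g).
H1 = 21.4 + 394*1000/(1000*9.81) + 3.13^2/(2*9.81)
   = 21.4 + 40.163 + 0.4993
   = 62.062 m.
H2 = 19.1 + 278*1000/(1000*9.81) + 2.64^2/(2*9.81)
   = 19.1 + 28.338 + 0.3552
   = 47.794 m.
h_L = H1 - H2 = 62.062 - 47.794 = 14.269 m.

14.269


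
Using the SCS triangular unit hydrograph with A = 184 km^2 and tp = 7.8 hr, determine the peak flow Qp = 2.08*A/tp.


SCS formula: Qp = 2.08 * A / tp.
Qp = 2.08 * 184 / 7.8
   = 382.72 / 7.8
   = 49.07 m^3/s per cm.

49.07


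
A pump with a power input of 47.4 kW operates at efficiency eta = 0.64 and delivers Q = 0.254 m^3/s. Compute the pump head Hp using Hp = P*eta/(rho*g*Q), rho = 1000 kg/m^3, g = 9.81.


Pump head formula: Hp = P * eta / (rho * g * Q).
Numerator: P * eta = 47.4 * 1000 * 0.64 = 30336.0 W.
Denominator: rho * g * Q = 1000 * 9.81 * 0.254 = 2491.74.
Hp = 30336.0 / 2491.74 = 12.17 m.

12.17
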